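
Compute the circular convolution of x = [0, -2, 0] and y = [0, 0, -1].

(x ⊛ y)[n] = Σ(m=0 to 2) x[m] · y[(n-m) mod 3]

Computing each output sample:
(x ⊛ y)[0] = 2
(x ⊛ y)[1] = 0
(x ⊛ y)[2] = 0

x ⊛ y = [2, 0, 0]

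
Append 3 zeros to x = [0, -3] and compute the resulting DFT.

Original 2-point DFT: [-3, 3]
Zero-padded 5-point DFT provides frequency interpolation.

DFT_5([x, 0, ...]) = [-3, -0.9271+2.8532i, 2.4271+1.7634i, 2.4271-1.7634i, -0.9271-2.8532i]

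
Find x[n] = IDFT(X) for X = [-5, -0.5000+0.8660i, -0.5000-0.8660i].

x[n] = (1/3) Σ(k=0 to 2) X[k] · e^(2πikn/3)

Computing each x[n]:
x[0] = -2
x[1] = -2
x[2] = -1

x = [-2, -2, -1]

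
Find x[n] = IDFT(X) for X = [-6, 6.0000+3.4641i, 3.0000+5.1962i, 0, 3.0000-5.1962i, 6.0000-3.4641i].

x[n] = (1/6) Σ(k=0 to 5) X[k] · e^(2πikn/6)

Computing each x[n]:
x[0] = 2
x[1] = -3
x[2] = -2
x[3] = -2
x[4] = -3
x[5] = 2

x = [2, -3, -2, -2, -3, 2]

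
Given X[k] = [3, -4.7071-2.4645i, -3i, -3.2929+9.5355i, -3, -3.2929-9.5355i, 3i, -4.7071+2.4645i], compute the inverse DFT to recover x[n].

x[n] = (1/8) Σ(k=0 to 7) X[k] · e^(2πikn/8)

Computing each x[n]:
x[0] = -2
x[1] = 0
x[2] = 3
x[3] = -1
x[4] = 2
x[5] = 3
x[6] = -3
x[7] = 1

x = [-2, 0, 3, -1, 2, 3, -3, 1]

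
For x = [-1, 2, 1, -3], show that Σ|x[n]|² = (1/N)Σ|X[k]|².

Time domain:
Σ|x[n]|² = |-1|² + |2|² + |1|² + |-3|² = 15.0000

Frequency domain:
(1/4)Σ|X[k]|² = (1/4)(|-1|² + |-2-5i|² + |1|² + |-2+5i|²) = (1/4)·60.0000 = 15.0000

Both sides agree, confirming Parseval's theorem.

Σ|x[n]|² = (1/N)Σ|X[k]|² = 15.0000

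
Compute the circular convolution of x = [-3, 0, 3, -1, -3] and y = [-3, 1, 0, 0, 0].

(x ⊛ y)[n] = Σ(m=0 to 4) x[m] · y[(n-m) mod 5]

Computing each output sample:
(x ⊛ y)[0] = 6
(x ⊛ y)[1] = -3
(x ⊛ y)[2] = -9
(x ⊛ y)[3] = 6
(x ⊛ y)[4] = 8

x ⊛ y = [6, -3, -9, 6, 8]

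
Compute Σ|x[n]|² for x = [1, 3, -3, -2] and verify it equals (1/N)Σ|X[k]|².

Time domain:
Σ|x[n]|² = |1|² + |3|² + |-3|² + |-2|² = 23.0000

Frequency domain:
(1/4)Σ|X[k]|² = (1/4)(|-1|² + |4-5i|² + |-3|² + |4+5i|²) = (1/4)·92.0000 = 23.0000

Both sides agree, confirming Parseval's theorem.

Σ|x[n]|² = (1/N)Σ|X[k]|² = 23.0000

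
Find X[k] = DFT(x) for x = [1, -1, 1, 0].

X[k] = Σ(n=0 to 3) x[n] · ω_4^(nk)
where ω_4 = e^(-2πi/4)

Computing each X[k]:
X[0] = 1
X[1] = 1i
X[2] = 3
X[3] = -1i

X = [1, 1i, 3, -1i]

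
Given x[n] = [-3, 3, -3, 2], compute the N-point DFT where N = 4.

X[k] = Σ(n=0 to 3) x[n] · ω_4^(nk)
where ω_4 = e^(-2πi/4)

Computing each X[k]:
X[0] = -1
X[1] = -1i
X[2] = -11
X[3] = 1i

X = [-1, -1i, -11, 1i]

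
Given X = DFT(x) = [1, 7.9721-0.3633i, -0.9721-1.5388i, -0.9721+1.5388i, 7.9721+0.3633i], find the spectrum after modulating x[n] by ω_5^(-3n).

Modulation property: DFT(ω_5^(-3n)·x[n]) = X[(k-3) mod 5], so circularly shift X by 3 positions.

X[k-3] = [-0.9721-1.5388i, -0.9721+1.5388i, 7.9721+0.3633i, 1, 7.9721-0.3633i]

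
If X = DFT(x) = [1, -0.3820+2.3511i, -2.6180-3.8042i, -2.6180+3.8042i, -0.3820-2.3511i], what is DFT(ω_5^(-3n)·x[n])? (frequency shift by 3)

Modulation property: DFT(ω_5^(-3n)·x[n]) = X[(k-3) mod 5], so circularly shift X by 3 positions.

X[k-3] = [-2.6180-3.8042i, -2.6180+3.8042i, -0.3820-2.3511i, 1, -0.3820+2.3511i]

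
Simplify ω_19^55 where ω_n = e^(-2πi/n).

Since ω_19^19 = 1, powers reduce modulo 19.
55 mod 19 = 17
So ω_19^55 = ω_19^17 = e^(-2πi·17/19)

ω_19^55 = ω_19^17 = 0.7891+0.6142i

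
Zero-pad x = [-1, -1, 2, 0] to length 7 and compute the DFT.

Original 4-point DFT: [0, -3+1i, 2, -3-1i]
Zero-padded 7-point DFT provides frequency interpolation.

DFT_7([x, 0, ...]) = [0, -2.0685-1.1680i, -2.5794+1.8427i, 1.1479+1.9975i, 1.1479-1.9975i, -2.5794-1.8427i, -2.0685+1.1680i]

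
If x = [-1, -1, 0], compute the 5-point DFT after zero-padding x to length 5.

Original 3-point DFT: [-2, -0.5000+0.8660i, -0.5000-0.8660i]
Zero-padded 5-point DFT provides frequency interpolation.

DFT_5([x, 0, ...]) = [-2, -1.3090+0.9511i, -0.1910+0.5878i, -0.1910-0.5878i, -1.3090-0.9511i]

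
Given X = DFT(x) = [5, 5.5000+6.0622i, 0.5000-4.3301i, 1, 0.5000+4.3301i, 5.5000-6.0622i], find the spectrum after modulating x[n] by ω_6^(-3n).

Modulation property: DFT(ω_6^(-3n)·x[n]) = X[(k-3) mod 6], so circularly shift X by 3 positions.

X[k-3] = [1, 0.5000+4.3301i, 5.5000-6.0622i, 5, 5.5000+6.0622i, 0.5000-4.3301i]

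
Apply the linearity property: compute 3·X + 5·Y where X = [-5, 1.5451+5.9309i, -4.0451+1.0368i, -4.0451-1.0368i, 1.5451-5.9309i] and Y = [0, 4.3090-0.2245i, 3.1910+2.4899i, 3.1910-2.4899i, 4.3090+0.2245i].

By linearity: DFT(3x + 5y) = 3·DFT(x) + 5·DFT(y)
= 3·[-5, 1.5451+5.9309i, -4.0451+1.0368i, -4.0451-1.0368i, 1.5451-5.9309i] + 5·[0, 4.3090-0.2245i, 3.1910+2.4899i, 3.1910-2.4899i, 4.3090+0.2245i]

Computing element-wise:
Z[0] = 3·(-5) + 5·(0) = -15
Z[1] = 3·(1.5451+5.9309i) + 5·(4.3090-0.2245i) = 26.1803+16.6702i
Z[2] = 3·(-4.0451+1.0368i) + 5·(3.1910+2.4899i) = 3.8197+15.5599i
Z[3] = 3·(-4.0451-1.0368i) + 5·(3.1910-2.4899i) = 3.8197-15.5599i
Z[4] = 3·(1.5451-5.9309i) + 5·(4.3090+0.2245i) = 26.1803-16.6702i

DFT(3x + 5y) = 3·X + 5·Y = [-15, 26.1803+16.6702i, 3.8197+15.5599i, 3.8197-15.5599i, 26.1803-16.6702i]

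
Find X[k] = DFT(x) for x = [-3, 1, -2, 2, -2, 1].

X[k] = Σ(n=0 to 5) x[n] · ω_6^(nk)
where ω_6 = e^(-2πi/6)

Computing each X[k]:
X[0] = -3
X[1] = -2
X[2] = 0
X[3] = -11
X[4] = 0
X[5] = -2

X = [-3, -2, 0, -11, 0, -2]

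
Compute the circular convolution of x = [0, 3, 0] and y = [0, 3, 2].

(x ⊛ y)[n] = Σ(m=0 to 2) x[m] · y[(n-m) mod 3]

Computing each output sample:
(x ⊛ y)[0] = 6
(x ⊛ y)[1] = 0
(x ⊛ y)[2] = 9

x ⊛ y = [6, 0, 9]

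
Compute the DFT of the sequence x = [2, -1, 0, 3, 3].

X[k] = Σ(n=0 to 4) x[n] · ω_5^(nk)
where ω_5 = e^(-2πi/5)

Computing each X[k]:
X[0] = 7
X[1] = 0.1910+5.5676i
X[2] = 1.3090-0.5020i
X[3] = 1.3090+0.5020i
X[4] = 0.1910-5.5676i

X = [7, 0.1910+5.5676i, 1.3090-0.5020i, 1.3090+0.5020i, 0.1910-5.5676i]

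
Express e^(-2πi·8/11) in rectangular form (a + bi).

ω_11^8 = e^(-2πi·8/11)
= cos(-2π·8/11) + i·sin(-2π·8/11)
= cos(-16π/11) + i·sin(-16π/11)

ω_11^8 = cos(-16π/11) + i·sin(-16π/11) = -0.1423+0.9898i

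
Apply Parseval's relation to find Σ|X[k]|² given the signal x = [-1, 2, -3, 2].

Parseval: Σ|x[n]|² = (1/N)Σ|X[k]|², so Σ|X[k]|² = N·Σ|x[n]|² = 4·18.0000

Σ|X[k]|² = N·Σ|x[n]|² = 4·18.0000 = 72.0000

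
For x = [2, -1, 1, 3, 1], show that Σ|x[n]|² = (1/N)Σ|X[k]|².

Time domain:
Σ|x[n]|² = |2|² + |-1|² + |1|² + |3|² + |1|² = 16.0000

Frequency domain:
(1/5)Σ|X[k]|² = (1/5)(|6|² + |-1.2361+3.0777i|² + |3.2361-0.7265i|² + |3.2361+0.7265i|² + |-1.2361-3.0777i|²) = (1/5)·80.0000 = 16.0000

Both sides agree, confirming Parseval's theorem.

Σ|x[n]|² = (1/N)Σ|X[k]|² = 16.0000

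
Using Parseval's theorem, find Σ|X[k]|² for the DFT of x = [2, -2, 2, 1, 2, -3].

Parseval: Σ|x[n]|² = (1/N)Σ|X[k]|², so Σ|X[k]|² = N·Σ|x[n]|² = 6·26.0000

Σ|X[k]|² = N·Σ|x[n]|² = 6·26.0000 = 156.0000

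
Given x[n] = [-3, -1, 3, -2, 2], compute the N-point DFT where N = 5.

X[k] = Σ(n=0 to 4) x[n] · ω_5^(nk)
where ω_5 = e^(-2πi/5)

Computing each X[k]:
X[0] = -1
X[1] = -3.5000-0.0858i
X[2] = -3.5000+6.5186i
X[3] = -3.5000-6.5186i
X[4] = -3.5000+0.0858i

X = [-1, -3.5000-0.0858i, -3.5000+6.5186i, -3.5000-6.5186i, -3.5000+0.0858i]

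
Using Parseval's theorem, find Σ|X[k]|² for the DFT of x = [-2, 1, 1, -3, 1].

Parseval: Σ|x[n]|² = (1/N)Σ|X[k]|², so Σ|X[k]|² = N·Σ|x[n]|² = 5·16.0000

Σ|X[k]|² = N·Σ|x[n]|² = 5·16.0000 = 80.0000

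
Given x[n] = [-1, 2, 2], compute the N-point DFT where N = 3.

X[k] = Σ(n=0 to 2) x[n] · ω_3^(nk)
where ω_3 = e^(-2πi/3)

Computing each X[k]:
X[0] = 3
X[1] = -3
X[2] = -3

X = [3, -3, -3]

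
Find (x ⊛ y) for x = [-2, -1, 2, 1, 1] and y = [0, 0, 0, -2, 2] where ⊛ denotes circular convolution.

(x ⊛ y)[n] = Σ(m=0 to 4) x[m] · y[(n-m) mod 5]

Computing each output sample:
(x ⊛ y)[0] = -6
(x ⊛ y)[1] = 2
(x ⊛ y)[2] = 0
(x ⊛ y)[3] = 6
(x ⊛ y)[4] = -2

x ⊛ y = [-6, 2, 0, 6, -2]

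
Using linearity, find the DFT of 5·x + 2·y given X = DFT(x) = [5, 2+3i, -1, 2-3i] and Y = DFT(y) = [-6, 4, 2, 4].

By linearity: DFT(5x + 2y) = 5·DFT(x) + 2·DFT(y)
= 5·[5, 2+3i, -1, 2-3i] + 2·[-6, 4, 2, 4]

Computing element-wise:
Z[0] = 5·(5) + 2·(-6) = 13
Z[1] = 5·(2+3i) + 2·(4) = 18+15i
Z[2] = 5·(-1) + 2·(2) = -1
Z[3] = 5·(2-3i) + 2·(4) = 18-15i

DFT(5x + 2y) = 5·X + 2·Y = [13, 18+15i, -1, 18-15i]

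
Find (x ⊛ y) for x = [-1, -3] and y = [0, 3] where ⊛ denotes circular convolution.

(x ⊛ y)[n] = Σ(m=0 to 1) x[m] · y[(n-m) mod 2]

Computing each output sample:
(x ⊛ y)[0] = -9
(x ⊛ y)[1] = -3

x ⊛ y = [-9, -3]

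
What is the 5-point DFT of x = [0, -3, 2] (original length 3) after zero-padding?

Original 3-point DFT: [-1, 0.5000+4.3301i, 0.5000-4.3301i]
Zero-padded 5-point DFT provides frequency interpolation.

DFT_5([x, 0, ...]) = [-1, -2.5451+1.6776i, 3.0451+3.6655i, 3.0451-3.6655i, -2.5451-1.6776i]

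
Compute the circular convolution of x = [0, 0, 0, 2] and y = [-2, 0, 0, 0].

(x ⊛ y)[n] = Σ(m=0 to 3) x[m] · y[(n-m) mod 4]

Computing each output sample:
(x ⊛ y)[0] = 0
(x ⊛ y)[1] = 0
(x ⊛ y)[2] = 0
(x ⊛ y)[3] = -4

x ⊛ y = [0, 0, 0, -4]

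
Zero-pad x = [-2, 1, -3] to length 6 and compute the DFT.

Original 3-point DFT: [-4, -1.0000-3.4641i, -1.0000+3.4641i]
Zero-padded 6-point DFT provides frequency interpolation.

DFT_6([x, 0, ...]) = [-4, 1.7321i, -1.0000-3.4641i, -6, -1.0000+3.4641i, -1.7321i]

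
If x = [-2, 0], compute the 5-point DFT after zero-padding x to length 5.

Original 2-point DFT: [-2, -2]
Zero-padded 5-point DFT provides frequency interpolation.

DFT_5([x, 0, ...]) = [-2, -2, -2, -2, -2]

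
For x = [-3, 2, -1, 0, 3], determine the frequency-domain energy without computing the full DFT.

Parseval: Σ|x[n]|² = (1/N)Σ|X[k]|², so Σ|X[k]|² = N·Σ|x[n]|² = 5·23.0000

Σ|X[k]|² = N·Σ|x[n]|² = 5·23.0000 = 115.0000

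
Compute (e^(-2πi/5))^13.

Since ω_5^5 = 1, powers reduce modulo 5.
13 mod 5 = 3
So ω_5^13 = ω_5^3 = e^(-2πi·3/5)

ω_5^13 = ω_5^3 = -0.8090+0.5878i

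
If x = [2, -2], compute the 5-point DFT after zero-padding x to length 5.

Original 2-point DFT: [0, 4]
Zero-padded 5-point DFT provides frequency interpolation.

DFT_5([x, 0, ...]) = [0, 1.3820+1.9021i, 3.6180+1.1756i, 3.6180-1.1756i, 1.3820-1.9021i]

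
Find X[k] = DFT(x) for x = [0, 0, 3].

X[k] = Σ(n=0 to 2) x[n] · ω_3^(nk)
where ω_3 = e^(-2πi/3)

Computing each X[k]:
X[0] = 3
X[1] = -1.5000+2.5981i
X[2] = -1.5000-2.5981i

X = [3, -1.5000+2.5981i, -1.5000-2.5981i]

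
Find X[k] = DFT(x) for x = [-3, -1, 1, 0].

X[k] = Σ(n=0 to 3) x[n] · ω_4^(nk)
where ω_4 = e^(-2πi/4)

Computing each X[k]:
X[0] = -3
X[1] = -4+1i
X[2] = -1
X[3] = -4-1i

X = [-3, -4+1i, -1, -4-1i]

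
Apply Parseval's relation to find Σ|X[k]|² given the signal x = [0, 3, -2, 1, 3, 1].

Parseval: Σ|x[n]|² = (1/N)Σ|X[k]|², so Σ|X[k]|² = N·Σ|x[n]|² = 6·24.0000

Σ|X[k]|² = N·Σ|x[n]|² = 6·24.0000 = 144.0000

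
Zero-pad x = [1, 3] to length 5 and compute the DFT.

Original 2-point DFT: [4, -2]
Zero-padded 5-point DFT provides frequency interpolation.

DFT_5([x, 0, ...]) = [4, 1.9271-2.8532i, -1.4271-1.7634i, -1.4271+1.7634i, 1.9271+2.8532i]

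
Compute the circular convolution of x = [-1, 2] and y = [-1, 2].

(x ⊛ y)[n] = Σ(m=0 to 1) x[m] · y[(n-m) mod 2]

Computing each output sample:
(x ⊛ y)[0] = 5
(x ⊛ y)[1] = -4

x ⊛ y = [5, -4]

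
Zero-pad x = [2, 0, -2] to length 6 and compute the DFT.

Original 3-point DFT: [0, 3.0000-1.7321i, 3.0000+1.7321i]
Zero-padded 6-point DFT provides frequency interpolation.

DFT_6([x, 0, ...]) = [0, 3.0000+1.7321i, 3.0000-1.7321i, 0, 3.0000+1.7321i, 3.0000-1.7321i]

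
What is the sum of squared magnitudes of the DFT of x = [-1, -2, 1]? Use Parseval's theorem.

Parseval: Σ|x[n]|² = (1/N)Σ|X[k]|², so Σ|X[k]|² = N·Σ|x[n]|² = 3·6.0000

Σ|X[k]|² = N·Σ|x[n]|² = 3·6.0000 = 18.0000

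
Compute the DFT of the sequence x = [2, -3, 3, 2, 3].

X[k] = Σ(n=0 to 4) x[n] · ω_5^(nk)
where ω_5 = e^(-2πi/5)

Computing each X[k]:
X[0] = 7
X[1] = -2.0451+5.1186i
X[2] = 3.5451+4.4778i
X[3] = 3.5451-4.4778i
X[4] = -2.0451-5.1186i

X = [7, -2.0451+5.1186i, 3.5451+4.4778i, 3.5451-4.4778i, -2.0451-5.1186i]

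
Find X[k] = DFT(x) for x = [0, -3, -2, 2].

X[k] = Σ(n=0 to 3) x[n] · ω_4^(nk)
where ω_4 = e^(-2πi/4)

Computing each X[k]:
X[0] = -3
X[1] = 2+5i
X[2] = -1
X[3] = 2-5i

X = [-3, 2+5i, -1, 2-5i]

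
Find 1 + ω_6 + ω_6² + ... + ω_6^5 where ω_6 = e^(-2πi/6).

Sum of all nth roots of unity equals 0 for n > 1 (geometric series with r ≠ 1).

0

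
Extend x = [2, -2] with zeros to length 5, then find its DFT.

Original 2-point DFT: [0, 4]
Zero-padded 5-point DFT provides frequency interpolation.

DFT_5([x, 0, ...]) = [0, 1.3820+1.9021i, 3.6180+1.1756i, 3.6180-1.1756i, 1.3820-1.9021i]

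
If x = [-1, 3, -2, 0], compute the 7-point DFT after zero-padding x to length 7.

Original 4-point DFT: [0, 1-3i, -6, 1+3i]
Zero-padded 7-point DFT provides frequency interpolation.

DFT_7([x, 0, ...]) = [0, 1.3155-0.3956i, 0.1344-3.7926i, -4.9499-2.8653i, -4.9499+2.8653i, 0.1344+3.7926i, 1.3155+0.3956i]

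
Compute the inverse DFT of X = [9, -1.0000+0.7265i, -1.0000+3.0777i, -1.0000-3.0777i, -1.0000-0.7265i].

x[n] = (1/5) Σ(k=0 to 4) X[k] · e^(2πikn/5)

Computing each x[n]:
x[0] = 1
x[1] = 1
x[2] = 3
x[3] = 1
x[4] = 3

x = [1, 1, 3, 1, 3]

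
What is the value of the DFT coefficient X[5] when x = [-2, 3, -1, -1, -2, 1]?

X[5] = Σ(n=0 to 5) x[n] · ω_6^(5n) where ω_6 = e^(-2πi/6)
= (-2)·ω_6^0 + (3)·ω_6^5 + (-1)·ω_6^10 + (-1)·ω_6^15 + (-2)·ω_6^20 + (1)·ω_6^25

X[5] = 2.5000+2.5981i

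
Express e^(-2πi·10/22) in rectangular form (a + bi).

ω_22^10 = e^(-2πi·10/22)
= cos(-2π·10/22) + i·sin(-2π·10/22)
= cos(-20π/22) + i·sin(-20π/22)

ω_22^10 = cos(-20π/22) + i·sin(-20π/22) = -0.9595-0.2817i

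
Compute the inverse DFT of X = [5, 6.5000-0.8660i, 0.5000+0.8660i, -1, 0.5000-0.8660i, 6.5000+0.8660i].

x[n] = (1/6) Σ(k=0 to 5) X[k] · e^(2πikn/6)

Computing each x[n]:
x[0] = 3
x[1] = 2
x[2] = 0
x[3] = -1
x[4] = -1
x[5] = 2

x = [3, 2, 0, -1, -1, 2]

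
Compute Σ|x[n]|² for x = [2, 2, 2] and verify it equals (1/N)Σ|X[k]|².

Time domain:
Σ|x[n]|² = |2|² + |2|² + |2|² = 12.0000

Frequency domain:
(1/3)Σ|X[k]|² = (1/3)(|6|² + |0|² + |0|²) = (1/3)·36.0000 = 12.0000

Both sides agree, confirming Parseval's theorem.

Σ|x[n]|² = (1/N)Σ|X[k]|² = 12.0000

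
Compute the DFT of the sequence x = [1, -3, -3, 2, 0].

X[k] = Σ(n=0 to 4) x[n] · ω_5^(nk)
where ω_5 = e^(-2πi/5)

Computing each X[k]:
X[0] = -3
X[1] = 0.8820+5.7921i
X[2] = 3.1180-2.9919i
X[3] = 3.1180+2.9919i
X[4] = 0.8820-5.7921i

X = [-3, 0.8820+5.7921i, 3.1180-2.9919i, 3.1180+2.9919i, 0.8820-5.7921i]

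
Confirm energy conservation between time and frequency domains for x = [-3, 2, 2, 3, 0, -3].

Time domain:
Σ|x[n]|² = |-3|² + |2|² + |2|² + |3|² + |0|² + |-3|² = 35.0000

Frequency domain:
(1/6)Σ|X[k]|² = (1/6)(|1|² + |-7.5000-6.0622i|² + |-0.5000-2.5981i|² + |-3|² + |-0.5000+2.5981i|² + |-7.5000+6.0622i|²) = (1/6)·210.0000 = 35.0000

Both sides agree, confirming Parseval's theorem.

Σ|x[n]|² = (1/N)Σ|X[k]|² = 35.0000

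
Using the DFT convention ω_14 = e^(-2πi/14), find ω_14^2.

ω_14^2 = e^(-2πi·2/14)
= cos(-2π·2/14) + i·sin(-2π·2/14)
= cos(-4π/14) + i·sin(-4π/14)

ω_14^2 = cos(-4π/14) + i·sin(-4π/14) = 0.6235-0.7818i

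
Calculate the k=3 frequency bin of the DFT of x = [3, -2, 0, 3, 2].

X[3] = Σ(n=0 to 4) x[n] · ω_5^(3n) where ω_5 = e^(-2πi/5)
= (3)·ω_5^0 + (-2)·ω_5^3 + (0)·ω_5^6 + (3)·ω_5^9 + (2)·ω_5^12

X[3] = 3.9271+0.5020i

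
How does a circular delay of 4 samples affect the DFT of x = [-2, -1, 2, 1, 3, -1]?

Time shift by 4: X_shifted[k] = ω_6^(4k) · X[k]
Shifted x = [2, 1, 3, -1, -2, -1]

DFT(x[n-4]) = [2, 2.5000-6.0622i, 0.5000+2.5981i, 4, 0.5000-2.5981i, 2.5000+6.0622i]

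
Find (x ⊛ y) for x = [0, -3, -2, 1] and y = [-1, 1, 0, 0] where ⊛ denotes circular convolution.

(x ⊛ y)[n] = Σ(m=0 to 3) x[m] · y[(n-m) mod 4]

Computing each output sample:
(x ⊛ y)[0] = 1
(x ⊛ y)[1] = 3
(x ⊛ y)[2] = -1
(x ⊛ y)[3] = -3

x ⊛ y = [1, 3, -1, -3]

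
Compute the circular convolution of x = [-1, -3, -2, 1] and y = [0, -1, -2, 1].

(x ⊛ y)[n] = Σ(m=0 to 3) x[m] · y[(n-m) mod 4]

Computing each output sample:
(x ⊛ y)[0] = 0
(x ⊛ y)[1] = -3
(x ⊛ y)[2] = 6
(x ⊛ y)[3] = 7

x ⊛ y = [0, -3, 6, 7]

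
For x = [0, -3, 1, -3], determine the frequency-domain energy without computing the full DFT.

Parseval: Σ|x[n]|² = (1/N)Σ|X[k]|², so Σ|X[k]|² = N·Σ|x[n]|² = 4·19.0000

Σ|X[k]|² = N·Σ|x[n]|² = 4·19.0000 = 76.0000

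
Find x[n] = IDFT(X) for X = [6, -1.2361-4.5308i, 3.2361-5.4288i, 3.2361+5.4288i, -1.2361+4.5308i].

x[n] = (1/5) Σ(k=0 to 4) X[k] · e^(2πikn/5)

Computing each x[n]:
x[0] = 2
x[1] = 3
x[2] = 1
x[3] = 3
x[4] = -3

x = [2, 3, 1, 3, -3]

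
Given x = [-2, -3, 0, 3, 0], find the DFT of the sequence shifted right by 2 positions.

Time shift by 2: X_shifted[k] = ω_5^(2k) · X[k]
Shifted x = [3, 0, -2, -3, 0]

DFT(x[n-2]) = [-2, 7.0451-0.5878i, 1.4549+0.9511i, 1.4549-0.9511i, 7.0451+0.5878i]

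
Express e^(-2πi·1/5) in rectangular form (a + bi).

ω_5^1 = e^(-2πi·1/5)
= cos(-2π·1/5) + i·sin(-2π·1/5)
= cos(-2π/5) + i·sin(-2π/5)

ω_5^1 = cos(-2π/5) + i·sin(-2π/5) = 0.3090-0.9511i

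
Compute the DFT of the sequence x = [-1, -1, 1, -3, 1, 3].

X[k] = Σ(n=0 to 5) x[n] · ω_6^(nk)
where ω_6 = e^(-2πi/6)

Computing each X[k]:
X[0] = 0
X[1] = 2.0000+3.4641i
X[2] = -6.0000+3.4641i
X[3] = 2
X[4] = -6.0000-3.4641i
X[5] = 2.0000-3.4641i

X = [0, 2.0000+3.4641i, -6.0000+3.4641i, 2, -6.0000-3.4641i, 2.0000-3.4641i]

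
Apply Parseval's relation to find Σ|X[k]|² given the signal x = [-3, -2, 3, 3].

Parseval: Σ|x[n]|² = (1/N)Σ|X[k]|², so Σ|X[k]|² = N·Σ|x[n]|² = 4·31.0000

Σ|X[k]|² = N·Σ|x[n]|² = 4·31.0000 = 124.0000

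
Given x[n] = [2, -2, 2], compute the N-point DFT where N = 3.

X[k] = Σ(n=0 to 2) x[n] · ω_3^(nk)
where ω_3 = e^(-2πi/3)

Computing each X[k]:
X[0] = 2
X[1] = 2.0000+3.4641i
X[2] = 2.0000-3.4641i

X = [2, 2.0000+3.4641i, 2.0000-3.4641i]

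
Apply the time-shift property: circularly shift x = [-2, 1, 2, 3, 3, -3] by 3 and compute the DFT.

Time shift by 3: X_shifted[k] = ω_6^(3k) · X[k]
Shifted x = [3, 3, -3, -2, 1, 2]

DFT(x[n-3]) = [4, 8.5000+2.5981i, -0.5000-4.3301i, -2, -0.5000+4.3301i, 8.5000-2.5981i]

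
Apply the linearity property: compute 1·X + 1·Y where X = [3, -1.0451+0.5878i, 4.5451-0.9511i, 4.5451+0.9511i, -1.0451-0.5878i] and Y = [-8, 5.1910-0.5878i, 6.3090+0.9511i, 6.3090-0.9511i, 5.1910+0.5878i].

By linearity: DFT(1x + 1y) = 1·DFT(x) + 1·DFT(y)
= 1·[3, -1.0451+0.5878i, 4.5451-0.9511i, 4.5451+0.9511i, -1.0451-0.5878i] + 1·[-8, 5.1910-0.5878i, 6.3090+0.9511i, 6.3090-0.9511i, 5.1910+0.5878i]

Computing element-wise:
Z[0] = 1·(3) + 1·(-8) = -5
Z[1] = 1·(-1.0451+0.5878i) + 1·(5.1910-0.5878i) = 4.1459
Z[2] = 1·(4.5451-0.9511i) + 1·(6.3090+0.9511i) = 10.8541
Z[3] = 1·(4.5451+0.9511i) + 1·(6.3090-0.9511i) = 10.8541
Z[4] = 1·(-1.0451-0.5878i) + 1·(5.1910+0.5878i) = 4.1459

DFT(1x + 1y) = 1·X + 1·Y = [-5, 4.1459, 10.8541, 10.8541, 4.1459]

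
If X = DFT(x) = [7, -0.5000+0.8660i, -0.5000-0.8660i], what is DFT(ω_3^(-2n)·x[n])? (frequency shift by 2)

Modulation property: DFT(ω_3^(-2n)·x[n]) = X[(k-2) mod 3], so circularly shift X by 2 positions.

X[k-2] = [-0.5000+0.8660i, -0.5000-0.8660i, 7]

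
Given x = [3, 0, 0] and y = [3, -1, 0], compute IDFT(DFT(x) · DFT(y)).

(x ⊛ y)[n] = Σ(m=0 to 2) x[m] · y[(n-m) mod 3]

Computing each output sample:
(x ⊛ y)[0] = 9
(x ⊛ y)[1] = -3
(x ⊛ y)[2] = 0

x ⊛ y = [9, -3, 0]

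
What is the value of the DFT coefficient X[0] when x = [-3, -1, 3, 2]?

X[0] = Σ(n=0 to 3) x[n] · ω_4^0 = Σ x[n]
= (-3) + (-1) + (3) + (2)

X[0] = 1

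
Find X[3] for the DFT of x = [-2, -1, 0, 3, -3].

X[3] = Σ(n=0 to 4) x[n] · ω_5^(3n) where ω_5 = e^(-2πi/5)
= (-2)·ω_5^0 + (-1)·ω_5^3 + (0)·ω_5^6 + (3)·ω_5^9 + (-3)·ω_5^12

X[3] = 2.1631+4.0287i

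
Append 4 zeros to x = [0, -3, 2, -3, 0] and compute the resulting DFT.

Original 5-point DFT: [-4, -0.1180-0.0858i, 2.1180+6.5186i, 2.1180-6.5186i, -0.1180+0.0858i]
Zero-padded 9-point DFT provides frequency interpolation.

DFT_9([x, 0, ...]) = [-4, -0.4508+2.5568i, -0.9003-0.3277i, -2.5000+4.3301i, 5.8512+4.9097i, 5.8512-4.9097i, -2.5000-4.3301i, -0.9003+0.3277i, -0.4508-2.5568i]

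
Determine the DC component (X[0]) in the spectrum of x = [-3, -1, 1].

X[0] = Σ(n=0 to 2) x[n] · ω_3^0 = Σ x[n]
= (-3) + (-1) + (1)

X[0] = -3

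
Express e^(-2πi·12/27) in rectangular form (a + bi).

ω_27^12 = e^(-2πi·12/27)
= cos(-2π·12/27) + i·sin(-2π·12/27)
= cos(-24π/27) + i·sin(-24π/27)

ω_27^12 = cos(-24π/27) + i·sin(-24π/27) = -0.9397-0.3420i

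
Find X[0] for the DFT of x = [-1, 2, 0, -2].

X[0] = Σ(n=0 to 3) x[n] · ω_4^0 = Σ x[n]
= (-1) + (2) + (0) + (-2)

X[0] = -1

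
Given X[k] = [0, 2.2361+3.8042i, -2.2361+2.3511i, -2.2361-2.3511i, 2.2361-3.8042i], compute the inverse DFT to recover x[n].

x[n] = (1/5) Σ(k=0 to 4) X[k] · e^(2πikn/5)

Computing each x[n]:
x[0] = 0
x[1] = -1
x[2] = -1
x[3] = -1
x[4] = 3

x = [0, -1, -1, -1, 3]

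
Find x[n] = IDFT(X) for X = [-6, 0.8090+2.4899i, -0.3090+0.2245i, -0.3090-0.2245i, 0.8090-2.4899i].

x[n] = (1/5) Σ(k=0 to 4) X[k] · e^(2πikn/5)

Computing each x[n]:
x[0] = -1
x[1] = -2
x[2] = -2
x[3] = -1
x[4] = 0

x = [-1, -2, -2, -1, 0]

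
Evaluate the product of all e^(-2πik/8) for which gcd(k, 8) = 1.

The primitive 8th roots of unity are ω_8^k for k coprime to 8: k ∈ {1, 3, 5, 7}
Their product equals the constant term of the cyclotomic polynomial Φ_8(x) up to sign.
For n ≥ 3, the product of all primitive nth roots of unity is 1. (For n=1 it is 1; for n=2 it is -1.)

1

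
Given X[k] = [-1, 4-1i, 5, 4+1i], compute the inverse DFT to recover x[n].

x[n] = (1/4) Σ(k=0 to 3) X[k] · e^(2πikn/4)

Computing each x[n]:
x[0] = 3
x[1] = -1
x[2] = -1
x[3] = -2

x = [3, -1, -1, -2]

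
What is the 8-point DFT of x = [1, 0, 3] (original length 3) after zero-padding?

Original 3-point DFT: [4, -0.5000+2.5981i, -0.5000-2.5981i]
Zero-padded 8-point DFT provides frequency interpolation.

DFT_8([x, 0, ...]) = [4, 1-3i, -2, 1+3i, 4, 1-3i, -2, 1+3i]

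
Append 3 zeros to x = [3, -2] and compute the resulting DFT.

Original 2-point DFT: [1, 5]
Zero-padded 5-point DFT provides frequency interpolation.

DFT_5([x, 0, ...]) = [1, 2.3820+1.9021i, 4.6180+1.1756i, 4.6180-1.1756i, 2.3820-1.9021i]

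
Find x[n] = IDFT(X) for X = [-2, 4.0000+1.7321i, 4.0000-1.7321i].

x[n] = (1/3) Σ(k=0 to 2) X[k] · e^(2πikn/3)

Computing each x[n]:
x[0] = 2
x[1] = -3
x[2] = -1

x = [2, -3, -1]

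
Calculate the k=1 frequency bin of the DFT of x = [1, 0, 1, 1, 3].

X[1] = Σ(n=0 to 4) x[n] · ω_5^(1n) where ω_5 = e^(-2πi/5)
= (1)·ω_5^0 + (0)·ω_5^1 + (1)·ω_5^2 + (1)·ω_5^3 + (3)·ω_5^4

X[1] = 0.3090+2.8532i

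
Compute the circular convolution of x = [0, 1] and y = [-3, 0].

(x ⊛ y)[n] = Σ(m=0 to 1) x[m] · y[(n-m) mod 2]

Computing each output sample:
(x ⊛ y)[0] = 0
(x ⊛ y)[1] = -3

x ⊛ y = [0, -3]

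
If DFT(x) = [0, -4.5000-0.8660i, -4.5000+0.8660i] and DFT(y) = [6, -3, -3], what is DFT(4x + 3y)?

By linearity: DFT(4x + 3y) = 4·DFT(x) + 3·DFT(y)
= 4·[0, -4.5000-0.8660i, -4.5000+0.8660i] + 3·[6, -3, -3]

Computing element-wise:
Z[0] = 4·(0) + 3·(6) = 18
Z[1] = 4·(-4.5000-0.8660i) + 3·(-3) = -27.0000-3.4640i
Z[2] = 4·(-4.5000+0.8660i) + 3·(-3) = -27.0000+3.4640i

DFT(4x + 3y) = 4·X + 3·Y = [18, -27.0000-3.4640i, -27.0000+3.4640i]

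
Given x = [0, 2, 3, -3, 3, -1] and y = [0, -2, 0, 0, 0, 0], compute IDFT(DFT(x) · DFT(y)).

(x ⊛ y)[n] = Σ(m=0 to 5) x[m] · y[(n-m) mod 6]

Computing each output sample:
(x ⊛ y)[0] = 2
(x ⊛ y)[1] = 0
(x ⊛ y)[2] = -4
(x ⊛ y)[3] = -6
(x ⊛ y)[4] = 6
(x ⊛ y)[5] = -6

x ⊛ y = [2, 0, -4, -6, 6, -6]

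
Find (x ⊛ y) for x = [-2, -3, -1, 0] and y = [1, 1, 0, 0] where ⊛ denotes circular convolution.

(x ⊛ y)[n] = Σ(m=0 to 3) x[m] · y[(n-m) mod 4]

Computing each output sample:
(x ⊛ y)[0] = -2
(x ⊛ y)[1] = -5
(x ⊛ y)[2] = -4
(x ⊛ y)[3] = -1

x ⊛ y = [-2, -5, -4, -1]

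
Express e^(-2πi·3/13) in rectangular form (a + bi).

ω_13^3 = e^(-2πi·3/13)
= cos(-2π·3/13) + i·sin(-2π·3/13)
= cos(-6π/13) + i·sin(-6π/13)

ω_13^3 = cos(-6π/13) + i·sin(-6π/13) = 0.1205-0.9927i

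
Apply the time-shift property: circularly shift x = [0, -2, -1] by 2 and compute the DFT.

Time shift by 2: X_shifted[k] = ω_3^(2k) · X[k]
Shifted x = [-2, -1, 0]

DFT(x[n-2]) = [-3, -1.5000+0.8660i, -1.5000-0.8660i]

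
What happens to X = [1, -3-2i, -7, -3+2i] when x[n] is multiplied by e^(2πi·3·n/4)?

Modulation property: DFT(ω_4^(-3n)·x[n]) = X[(k-3) mod 4], so circularly shift X by 3 positions.

X[k-3] = [-3-2i, -7, -3+2i, 1]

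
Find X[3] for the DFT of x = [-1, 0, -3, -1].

X[3] = Σ(n=0 to 3) x[n] · ω_4^(3n) where ω_4 = e^(-2πi/4)
= (-1)·ω_4^0 + (0)·ω_4^3 + (-3)·ω_4^6 + (-1)·ω_4^9

X[3] = 2+1i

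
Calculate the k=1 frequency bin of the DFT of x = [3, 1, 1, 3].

X[1] = Σ(n=0 to 3) x[n] · ω_4^(1n) where ω_4 = e^(-2πi/4)
= (3)·ω_4^0 + (1)·ω_4^1 + (1)·ω_4^2 + (3)·ω_4^3

X[1] = 2+2i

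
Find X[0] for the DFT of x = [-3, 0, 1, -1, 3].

X[0] = Σ(n=0 to 4) x[n] · ω_5^0 = Σ x[n]
= (-3) + (0) + (1) + (-1) + (3)

X[0] = 0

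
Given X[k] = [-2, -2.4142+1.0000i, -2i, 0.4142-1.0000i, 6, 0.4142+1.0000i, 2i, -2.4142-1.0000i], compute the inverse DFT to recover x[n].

x[n] = (1/8) Σ(k=0 to 7) X[k] · e^(2πikn/8)

Computing each x[n]:
x[0] = 0
x[1] = -1
x[2] = 0
x[3] = -1
x[4] = 1
x[5] = 0
x[6] = 1
x[7] = -2

x = [0, -1, 0, -1, 1, 0, 1, -2]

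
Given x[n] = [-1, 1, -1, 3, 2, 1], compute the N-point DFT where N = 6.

X[k] = Σ(n=0 to 5) x[n] · ω_6^(nk)
where ω_6 = e^(-2πi/6)

Computing each X[k]:
X[0] = 5
X[1] = -3.5000+2.5981i
X[2] = 0.5000-2.5981i
X[3] = -5
X[4] = 0.5000+2.5981i
X[5] = -3.5000-2.5981i

X = [5, -3.5000+2.5981i, 0.5000-2.5981i, -5, 0.5000+2.5981i, -3.5000-2.5981i]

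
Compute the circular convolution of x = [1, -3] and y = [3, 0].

(x ⊛ y)[n] = Σ(m=0 to 1) x[m] · y[(n-m) mod 2]

Computing each output sample:
(x ⊛ y)[0] = 3
(x ⊛ y)[1] = -9

x ⊛ y = [3, -9]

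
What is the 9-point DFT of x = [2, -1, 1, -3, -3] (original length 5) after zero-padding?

Original 5-point DFT: [-4, 2.3820-4.2533i, 4.6180+2.6287i, 4.6180-2.6287i, 2.3820+4.2533i]
Zero-padded 9-point DFT provides frequency interpolation.

DFT_9([x, 0, ...]) = [-4, 5.7267+3.2821i, 0.0885-3.8837i, 0.5000+4.3301i, 4.6848+0.6285i, 4.6848-0.6285i, 0.5000-4.3301i, 0.0885+3.8837i, 5.7267-3.2821i]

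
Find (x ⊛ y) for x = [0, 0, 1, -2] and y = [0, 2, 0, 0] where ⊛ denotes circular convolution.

(x ⊛ y)[n] = Σ(m=0 to 3) x[m] · y[(n-m) mod 4]

Computing each output sample:
(x ⊛ y)[0] = -4
(x ⊛ y)[1] = 0
(x ⊛ y)[2] = 0
(x ⊛ y)[3] = 2

x ⊛ y = [-4, 0, 0, 2]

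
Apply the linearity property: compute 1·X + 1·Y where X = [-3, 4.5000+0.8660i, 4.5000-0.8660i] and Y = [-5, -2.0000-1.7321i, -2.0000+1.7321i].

By linearity: DFT(1x + 1y) = 1·DFT(x) + 1·DFT(y)
= 1·[-3, 4.5000+0.8660i, 4.5000-0.8660i] + 1·[-5, -2.0000-1.7321i, -2.0000+1.7321i]

Computing element-wise:
Z[0] = 1·(-3) + 1·(-5) = -8
Z[1] = 1·(4.5000+0.8660i) + 1·(-2.0000-1.7321i) = 2.5000-0.8661i
Z[2] = 1·(4.5000-0.8660i) + 1·(-2.0000+1.7321i) = 2.5000+0.8661i

DFT(1x + 1y) = 1·X + 1·Y = [-8, 2.5000-0.8661i, 2.5000+0.8661i]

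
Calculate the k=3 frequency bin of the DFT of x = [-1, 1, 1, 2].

X[3] = Σ(n=0 to 3) x[n] · ω_4^(3n) where ω_4 = e^(-2πi/4)
= (-1)·ω_4^0 + (1)·ω_4^3 + (1)·ω_4^6 + (2)·ω_4^9

X[3] = -2-1i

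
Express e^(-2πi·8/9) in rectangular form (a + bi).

ω_9^8 = e^(-2πi·8/9)
= cos(-2π·8/9) + i·sin(-2π·8/9)
= cos(-16π/9) + i·sin(-16π/9)

ω_9^8 = cos(-16π/9) + i·sin(-16π/9) = 0.7660+0.6428i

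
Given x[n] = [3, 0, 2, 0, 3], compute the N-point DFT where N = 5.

X[k] = Σ(n=0 to 4) x[n] · ω_5^(nk)
where ω_5 = e^(-2πi/5)

Computing each X[k]:
X[0] = 8
X[1] = 2.3090+1.6776i
X[2] = 1.1910+3.6655i
X[3] = 1.1910-3.6655i
X[4] = 2.3090-1.6776i

X = [8, 2.3090+1.6776i, 1.1910+3.6655i, 1.1910-3.6655i, 2.3090-1.6776i]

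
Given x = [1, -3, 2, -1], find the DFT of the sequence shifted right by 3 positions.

Time shift by 3: X_shifted[k] = ω_4^(3k) · X[k]
Shifted x = [-3, 2, -1, 1]

DFT(x[n-3]) = [-1, -2-1i, -7, -2+1i]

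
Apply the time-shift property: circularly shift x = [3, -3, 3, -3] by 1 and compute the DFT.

Time shift by 1: X_shifted[k] = ω_4^(1k) · X[k]
Shifted x = [-3, 3, -3, 3]

DFT(x[n-1]) = [0, 0, -12, 0]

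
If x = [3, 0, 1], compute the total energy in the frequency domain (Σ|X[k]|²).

Parseval: Σ|x[n]|² = (1/N)Σ|X[k]|², so Σ|X[k]|² = N·Σ|x[n]|² = 3·10.0000

Σ|X[k]|² = N·Σ|x[n]|² = 3·10.0000 = 30.0000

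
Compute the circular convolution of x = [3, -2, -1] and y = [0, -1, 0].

(x ⊛ y)[n] = Σ(m=0 to 2) x[m] · y[(n-m) mod 3]

Computing each output sample:
(x ⊛ y)[0] = 1
(x ⊛ y)[1] = -3
(x ⊛ y)[2] = 2

x ⊛ y = [1, -3, 2]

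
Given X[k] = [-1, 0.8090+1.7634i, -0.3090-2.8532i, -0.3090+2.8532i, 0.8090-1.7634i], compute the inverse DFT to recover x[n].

x[n] = (1/5) Σ(k=0 to 4) X[k] · e^(2πikn/5)

Computing each x[n]:
x[0] = 0
x[1] = 0
x[2] = -2
x[3] = 1
x[4] = 0

x = [0, 0, -2, 1, 0]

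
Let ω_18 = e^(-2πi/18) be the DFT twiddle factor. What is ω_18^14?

ω_18^14 = e^(-2πi·14/18)
= cos(-2π·14/18) + i·sin(-2π·14/18)
= cos(-28π/18) + i·sin(-28π/18)

ω_18^14 = cos(-28π/18) + i·sin(-28π/18) = 0.1736+0.9848i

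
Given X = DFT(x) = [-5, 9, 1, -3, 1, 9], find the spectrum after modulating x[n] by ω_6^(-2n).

Modulation property: DFT(ω_6^(-2n)·x[n]) = X[(k-2) mod 6], so circularly shift X by 2 positions.

X[k-2] = [1, 9, -5, 9, 1, -3]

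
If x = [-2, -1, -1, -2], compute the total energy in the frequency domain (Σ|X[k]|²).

Parseval: Σ|x[n]|² = (1/N)Σ|X[k]|², so Σ|X[k]|² = N·Σ|x[n]|² = 4·10.0000

Σ|X[k]|² = N·Σ|x[n]|² = 4·10.0000 = 40.0000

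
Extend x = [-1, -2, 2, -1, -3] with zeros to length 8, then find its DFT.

Original 5-point DFT: [-5, -3.3541-2.7144i, 3.3541+2.2654i, 3.3541-2.2654i, -3.3541+2.7144i]
Zero-padded 8-point DFT provides frequency interpolation.

DFT_8([x, 0, ...]) = [-5, 1.2929+0.1213i, -6+1i, 2.7071+4.1213i, 1, 2.7071-4.1213i, -6-1i, 1.2929-0.1213i]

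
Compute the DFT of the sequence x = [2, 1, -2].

X[k] = Σ(n=0 to 2) x[n] · ω_3^(nk)
where ω_3 = e^(-2πi/3)

Computing each X[k]:
X[0] = 1
X[1] = 2.5000-2.5981i
X[2] = 2.5000+2.5981i

X = [1, 2.5000-2.5981i, 2.5000+2.5981i]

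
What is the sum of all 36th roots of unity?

Sum of all nth roots of unity equals 0 for n > 1 (geometric series with r ≠ 1).

0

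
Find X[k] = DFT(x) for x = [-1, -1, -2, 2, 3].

X[k] = Σ(n=0 to 4) x[n] · ω_5^(nk)
where ω_5 = e^(-2πi/5)

Computing each X[k]:
X[0] = 1
X[1] = -0.3820+6.1554i
X[2] = -2.6180-1.4531i
X[3] = -2.6180+1.4531i
X[4] = -0.3820-6.1554i

X = [1, -0.3820+6.1554i, -2.6180-1.4531i, -2.6180+1.4531i, -0.3820-6.1554i]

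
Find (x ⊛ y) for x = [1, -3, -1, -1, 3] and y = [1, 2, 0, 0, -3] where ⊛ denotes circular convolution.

(x ⊛ y)[n] = Σ(m=0 to 4) x[m] · y[(n-m) mod 5]

Computing each output sample:
(x ⊛ y)[0] = 16
(x ⊛ y)[1] = 2
(x ⊛ y)[2] = -4
(x ⊛ y)[3] = -12
(x ⊛ y)[4] = -2

x ⊛ y = [16, 2, -4, -12, -2]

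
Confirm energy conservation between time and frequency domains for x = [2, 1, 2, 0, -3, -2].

Time domain:
Σ|x[n]|² = |2|² + |1|² + |2|² + |0|² + |-3|² + |-2|² = 22.0000

Frequency domain:
(1/6)Σ|X[k]|² = (1/6)(|0|² + |2.0000-6.9282i|² + |3.0000+1.7321i|² + |2|² + |3.0000-1.7321i|² + |2.0000+6.9282i|²) = (1/6)·132.0000 = 22.0000

Both sides agree, confirming Parseval's theorem.

Σ|x[n]|² = (1/N)Σ|X[k]|² = 22.0000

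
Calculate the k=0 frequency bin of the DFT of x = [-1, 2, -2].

X[0] = Σ(n=0 to 2) x[n] · ω_3^0 = Σ x[n]
= (-1) + (2) + (-2)

X[0] = -1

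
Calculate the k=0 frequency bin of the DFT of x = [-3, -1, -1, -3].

X[0] = Σ(n=0 to 3) x[n] · ω_4^0 = Σ x[n]
= (-3) + (-1) + (-1) + (-3)

X[0] = -8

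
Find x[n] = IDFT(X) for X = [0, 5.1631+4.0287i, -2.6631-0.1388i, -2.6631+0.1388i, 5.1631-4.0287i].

x[n] = (1/5) Σ(k=0 to 4) X[k] · e^(2πikn/5)

Computing each x[n]:
x[0] = 1
x[1] = 0
x[2] = -3
x[3] = -1
x[4] = 3

x = [1, 0, -3, -1, 3]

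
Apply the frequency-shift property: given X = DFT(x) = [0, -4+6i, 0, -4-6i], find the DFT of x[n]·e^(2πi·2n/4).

Modulation property: DFT(ω_4^(-2n)·x[n]) = X[(k-2) mod 4], so circularly shift X by 2 positions.

X[k-2] = [0, -4-6i, 0, -4+6i]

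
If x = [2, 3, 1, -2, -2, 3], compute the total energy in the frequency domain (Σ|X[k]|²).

Parseval: Σ|x[n]|² = (1/N)Σ|X[k]|², so Σ|X[k]|² = N·Σ|x[n]|² = 6·31.0000

Σ|X[k]|² = N·Σ|x[n]|² = 6·31.0000 = 186.0000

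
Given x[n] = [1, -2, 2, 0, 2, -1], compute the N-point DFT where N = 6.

X[k] = Σ(n=0 to 5) x[n] · ω_6^(nk)
where ω_6 = e^(-2πi/6)

Computing each X[k]:
X[0] = 2
X[1] = -2.5000+0.8660i
X[2] = 0.5000+0.8660i
X[3] = 8
X[4] = 0.5000-0.8660i
X[5] = -2.5000-0.8660i

X = [2, -2.5000+0.8660i, 0.5000+0.8660i, 8, 0.5000-0.8660i, -2.5000-0.8660i]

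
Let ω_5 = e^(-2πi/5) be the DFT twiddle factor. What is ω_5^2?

ω_5^2 = e^(-2πi·2/5)
= cos(-2π·2/5) + i·sin(-2π·2/5)
= cos(-4π/5) + i·sin(-4π/5)

ω_5^2 = cos(-4π/5) + i·sin(-4π/5) = -0.8090-0.5878i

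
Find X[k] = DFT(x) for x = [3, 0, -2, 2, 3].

X[k] = Σ(n=0 to 4) x[n] · ω_5^(nk)
where ω_5 = e^(-2πi/5)

Computing each X[k]:
X[0] = 6
X[1] = 3.9271+5.2043i
X[2] = 0.5729-2.0409i
X[3] = 0.5729+2.0409i
X[4] = 3.9271-5.2043i

X = [6, 3.9271+5.2043i, 0.5729-2.0409i, 0.5729+2.0409i, 3.9271-5.2043i]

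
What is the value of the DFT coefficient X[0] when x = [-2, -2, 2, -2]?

X[0] = Σ(n=0 to 3) x[n] · ω_4^0 = Σ x[n]
= (-2) + (-2) + (2) + (-2)

X[0] = -4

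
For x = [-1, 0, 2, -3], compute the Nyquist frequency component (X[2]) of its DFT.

X[2] = Σ(n=0 to 3) x[n] · ω_4^(2n) where ω_4 = e^(-2πi/4)
= (-1)·ω_4^0 + (0)·ω_4^2 + (2)·ω_4^4 + (-3)·ω_4^6

X[2] = 4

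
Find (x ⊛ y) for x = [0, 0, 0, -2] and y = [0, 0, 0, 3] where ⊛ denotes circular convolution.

(x ⊛ y)[n] = Σ(m=0 to 3) x[m] · y[(n-m) mod 4]

Computing each output sample:
(x ⊛ y)[0] = 0
(x ⊛ y)[1] = 0
(x ⊛ y)[2] = -6
(x ⊛ y)[3] = 0

x ⊛ y = [0, 0, -6, 0]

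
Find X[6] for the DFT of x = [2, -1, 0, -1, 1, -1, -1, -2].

X[6] = Σ(n=0 to 7) x[n] · ω_8^(6n) where ω_8 = e^(-2πi/8)
= (2)·ω_8^0 + (-1)·ω_8^6 + (0)·ω_8^12 + (-1)·ω_8^18 + (1)·ω_8^24 + (-1)·ω_8^30 + (-1)·ω_8^36 + (-2)·ω_8^42

X[6] = 4+1i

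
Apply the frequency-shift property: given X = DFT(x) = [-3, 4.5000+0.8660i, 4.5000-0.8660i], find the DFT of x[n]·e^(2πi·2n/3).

Modulation property: DFT(ω_3^(-2n)·x[n]) = X[(k-2) mod 3], so circularly shift X by 2 positions.

X[k-2] = [4.5000+0.8660i, 4.5000-0.8660i, -3]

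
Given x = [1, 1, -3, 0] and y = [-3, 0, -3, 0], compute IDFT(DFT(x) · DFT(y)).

(x ⊛ y)[n] = Σ(m=0 to 3) x[m] · y[(n-m) mod 4]

Computing each output sample:
(x ⊛ y)[0] = 6
(x ⊛ y)[1] = -3
(x ⊛ y)[2] = 6
(x ⊛ y)[3] = -3

x ⊛ y = [6, -3, 6, -3]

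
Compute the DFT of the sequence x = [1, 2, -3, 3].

X[k] = Σ(n=0 to 3) x[n] · ω_4^(nk)
where ω_4 = e^(-2πi/4)

Computing each X[k]:
X[0] = 3
X[1] = 4+1i
X[2] = -7
X[3] = 4-1i

X = [3, 4+1i, -7, 4-1i]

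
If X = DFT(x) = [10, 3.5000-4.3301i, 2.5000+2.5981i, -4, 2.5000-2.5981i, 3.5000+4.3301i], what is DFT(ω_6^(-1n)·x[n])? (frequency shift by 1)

Modulation property: DFT(ω_6^(-1n)·x[n]) = X[(k-1) mod 6], so circularly shift X by 1 positions.

X[k-1] = [3.5000+4.3301i, 10, 3.5000-4.3301i, 2.5000+2.5981i, -4, 2.5000-2.5981i]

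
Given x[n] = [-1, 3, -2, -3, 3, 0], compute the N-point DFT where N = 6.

X[k] = Σ(n=0 to 5) x[n] · ω_6^(nk)
where ω_6 = e^(-2πi/6)

Computing each X[k]:
X[0] = 0
X[1] = 3.0000+1.7321i
X[2] = -6.0000-6.9282i
X[3] = 0
X[4] = -6.0000+6.9282i
X[5] = 3.0000-1.7321i

X = [0, 3.0000+1.7321i, -6.0000-6.9282i, 0, -6.0000+6.9282i, 3.0000-1.7321i]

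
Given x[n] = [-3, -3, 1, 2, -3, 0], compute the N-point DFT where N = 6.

X[k] = Σ(n=0 to 5) x[n] · ω_6^(nk)
where ω_6 = e^(-2πi/6)

Computing each X[k]:
X[0] = -6
X[1] = -5.5000-0.8660i
X[2] = 1.5000+6.0622i
X[3] = -4
X[4] = 1.5000-6.0622i
X[5] = -5.5000+0.8660i

X = [-6, -5.5000-0.8660i, 1.5000+6.0622i, -4, 1.5000-6.0622i, -5.5000+0.8660i]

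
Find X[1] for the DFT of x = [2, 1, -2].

X[1] = Σ(n=0 to 2) x[n] · ω_3^(1n) where ω_3 = e^(-2πi/3)
= (2)·ω_3^0 + (1)·ω_3^1 + (-2)·ω_3^2

X[1] = 2.5000-2.5981i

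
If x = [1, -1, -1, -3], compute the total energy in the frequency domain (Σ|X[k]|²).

Parseval: Σ|x[n]|² = (1/N)Σ|X[k]|², so Σ|X[k]|² = N·Σ|x[n]|² = 4·12.0000

Σ|X[k]|² = N·Σ|x[n]|² = 4·12.0000 = 48.0000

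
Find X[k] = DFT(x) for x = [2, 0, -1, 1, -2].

X[k] = Σ(n=0 to 4) x[n] · ω_5^(nk)
where ω_5 = e^(-2πi/5)

Computing each X[k]:
X[0] = 0
X[1] = 1.3820-0.7265i
X[2] = 3.6180-3.0777i
X[3] = 3.6180+3.0777i
X[4] = 1.3820+0.7265i

X = [0, 1.3820-0.7265i, 3.6180-3.0777i, 3.6180+3.0777i, 1.3820+0.7265i]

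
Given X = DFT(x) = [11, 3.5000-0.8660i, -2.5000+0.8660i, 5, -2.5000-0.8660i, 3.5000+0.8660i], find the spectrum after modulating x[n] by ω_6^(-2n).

Modulation property: DFT(ω_6^(-2n)·x[n]) = X[(k-2) mod 6], so circularly shift X by 2 positions.

X[k-2] = [-2.5000-0.8660i, 3.5000+0.8660i, 11, 3.5000-0.8660i, -2.5000+0.8660i, 5]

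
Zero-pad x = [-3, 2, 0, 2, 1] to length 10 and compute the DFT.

Original 5-point DFT: [2, -3.6910+0.2245i, -4.8090-2.4899i, -4.8090+2.4899i, -3.6910-0.2245i]
Zero-padded 10-point DFT provides frequency interpolation.

DFT_10([x, 0, ...]) = [2, -2.8090-3.6655i, -3.6910+0.2245i, -1.6910-1.6776i, -4.8090-2.4899i, -6, -4.8090+2.4899i, -1.6910+1.6776i, -3.6910-0.2245i, -2.8090+3.6655i]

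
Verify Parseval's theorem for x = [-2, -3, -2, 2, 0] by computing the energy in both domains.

Time domain:
Σ|x[n]|² = |-2|² + |-3|² + |-2|² + |2|² + |0|² = 21.0000

Frequency domain:
(1/5)Σ|X[k]|² = (1/5)(|-5|² + |-2.9271+5.2043i|² + |0.4271-2.0409i|² + |0.4271+2.0409i|² + |-2.9271-5.2043i|²) = (1/5)·105.0000 = 21.0000

Both sides agree, confirming Parseval's theorem.

Σ|x[n]|² = (1/N)Σ|X[k]|² = 21.0000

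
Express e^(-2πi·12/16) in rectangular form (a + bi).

ω_16^12 = e^(-2πi·12/16)
= cos(-2π·12/16) + i·sin(-2π·12/16)
= cos(-24π/16) + i·sin(-24π/16)

ω_16^12 = cos(-24π/16) + i·sin(-24π/16) = 1i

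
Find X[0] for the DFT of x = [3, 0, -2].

X[0] = Σ(n=0 to 2) x[n] · ω_3^0 = Σ x[n]
= (3) + (0) + (-2)

X[0] = 1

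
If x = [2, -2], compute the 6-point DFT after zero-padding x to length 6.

Original 2-point DFT: [0, 4]
Zero-padded 6-point DFT provides frequency interpolation.

DFT_6([x, 0, ...]) = [0, 1.0000+1.7321i, 3.0000+1.7321i, 4, 3.0000-1.7321i, 1.0000-1.7321i]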